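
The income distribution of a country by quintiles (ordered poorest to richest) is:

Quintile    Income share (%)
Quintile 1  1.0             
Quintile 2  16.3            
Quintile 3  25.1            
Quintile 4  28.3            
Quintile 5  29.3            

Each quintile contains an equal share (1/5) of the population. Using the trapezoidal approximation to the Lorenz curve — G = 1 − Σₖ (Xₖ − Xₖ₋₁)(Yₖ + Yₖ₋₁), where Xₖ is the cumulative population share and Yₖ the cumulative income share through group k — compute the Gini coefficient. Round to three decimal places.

0.274

Cumulative income shares Yₖ: 0.0100, 0.1730, 0.4240, 0.7070, 1.0000
Σ (Xₖ−Xₖ₋₁)(Yₖ+Yₖ₋₁) = (1/5)(0.0100+0.0000) + (1/5)(0.1730+0.0100) + (1/5)(0.4240+0.1730) + (1/5)(0.7070+0.4240) + (1/5)(1.0000+0.7070)
  = 0.0020 + 0.0366 + 0.1194 + 0.2262 + 0.3414 = 0.7256
G = 1 − 0.7256 = 0.2744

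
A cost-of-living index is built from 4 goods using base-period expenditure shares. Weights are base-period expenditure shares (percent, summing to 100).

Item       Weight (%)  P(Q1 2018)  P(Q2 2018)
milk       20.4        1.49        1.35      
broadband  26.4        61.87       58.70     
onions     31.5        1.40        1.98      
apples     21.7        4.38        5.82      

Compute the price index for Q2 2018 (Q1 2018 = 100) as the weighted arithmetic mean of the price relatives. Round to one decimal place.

116.9

milk: 20.4 × (1.35/1.49) = 20.4 × 0.906040 = 18.4832
broadband: 26.4 × (58.70/61.87) = 26.4 × 0.948764 = 25.0474
onions: 31.5 × (1.98/1.40) = 31.5 × 1.414286 = 44.5500
apples: 21.7 × (5.82/4.38) = 21.7 × 1.328767 = 28.8342
Index = Σ wᵢ·(p₁ᵢ/p₀ᵢ) = 18.4832 + 25.0474 + 44.5500 + 28.8342 = 116.9148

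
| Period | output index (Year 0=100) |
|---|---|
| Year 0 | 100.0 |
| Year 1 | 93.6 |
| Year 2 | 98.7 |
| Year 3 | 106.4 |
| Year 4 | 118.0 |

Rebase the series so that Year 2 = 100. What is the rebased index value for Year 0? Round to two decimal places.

101.32

Rebased(Year 0) = 100.0 / 98.7 × 100 = 101.3171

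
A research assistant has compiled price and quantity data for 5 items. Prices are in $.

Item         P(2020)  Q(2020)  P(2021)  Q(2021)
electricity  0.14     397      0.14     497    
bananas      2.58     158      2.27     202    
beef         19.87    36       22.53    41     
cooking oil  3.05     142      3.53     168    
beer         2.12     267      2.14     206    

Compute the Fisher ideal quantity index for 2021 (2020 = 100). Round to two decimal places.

Laspeyres component (base-period weights):
ΣP(2020)Q(2021) = 0.14×497 + 2.58×202 + 19.87×41 + 3.05×168 + 2.12×206 = 69.58 + 521.16 + 814.67 + 512.4 + 436.72 = 2354.53
ΣP(2020)Q(2020) = 0.14×397 + 2.58×158 + 19.87×36 + 3.05×142 + 2.12×267 = 55.58 + 407.64 + 715.32 + 433.1 + 566.04 = 2177.68
L = 2354.53 / 2177.68 × 100 = 108.1210
Paasche component (current-period weights):
ΣP(2021)Q(2021) = 0.14×497 + 2.27×202 + 22.53×41 + 3.53×168 + 2.14×206 = 69.58 + 458.54 + 923.73 + 593.04 + 440.84 = 2485.73
ΣP(2021)Q(2020) = 0.14×397 + 2.27×158 + 22.53×36 + 3.53×142 + 2.14×267 = 55.58 + 358.66 + 811.08 + 501.26 + 571.38 = 2297.96
P = 2485.73 / 2297.96 × 100 = 108.1712
Fisher = √(L × P) = √(108.1210 × 108.1712) = 108.1461

108.15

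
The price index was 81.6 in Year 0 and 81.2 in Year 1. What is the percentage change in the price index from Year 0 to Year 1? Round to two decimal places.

-0.49%

Change = (81.2 − 81.6) / 81.6 × 100
       = -0.4 / 81.6 × 100 = -0.4902%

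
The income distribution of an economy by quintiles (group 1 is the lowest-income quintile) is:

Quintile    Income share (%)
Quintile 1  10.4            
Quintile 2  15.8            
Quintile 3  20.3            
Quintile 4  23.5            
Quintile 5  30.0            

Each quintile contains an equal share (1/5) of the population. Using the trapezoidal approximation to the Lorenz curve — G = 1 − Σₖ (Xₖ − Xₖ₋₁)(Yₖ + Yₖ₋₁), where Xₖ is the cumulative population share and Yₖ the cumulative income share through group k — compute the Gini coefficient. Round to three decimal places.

Cumulative income shares Yₖ: 0.1040, 0.2620, 0.4650, 0.7000, 1.0000
Σ (Xₖ−Xₖ₋₁)(Yₖ+Yₖ₋₁) = (1/5)(0.1040+0.0000) + (1/5)(0.2620+0.1040) + (1/5)(0.4650+0.2620) + (1/5)(0.7000+0.4650) + (1/5)(1.0000+0.7000)
  = 0.0208 + 0.0732 + 0.1454 + 0.2330 + 0.3400 = 0.8124
G = 1 − 0.8124 = 0.1876

0.188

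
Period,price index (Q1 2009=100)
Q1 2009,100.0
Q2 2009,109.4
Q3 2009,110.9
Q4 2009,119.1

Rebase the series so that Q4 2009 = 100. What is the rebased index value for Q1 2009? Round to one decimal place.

Rebased(Q1 2009) = 100.0 / 119.1 × 100 = 83.9631

84.0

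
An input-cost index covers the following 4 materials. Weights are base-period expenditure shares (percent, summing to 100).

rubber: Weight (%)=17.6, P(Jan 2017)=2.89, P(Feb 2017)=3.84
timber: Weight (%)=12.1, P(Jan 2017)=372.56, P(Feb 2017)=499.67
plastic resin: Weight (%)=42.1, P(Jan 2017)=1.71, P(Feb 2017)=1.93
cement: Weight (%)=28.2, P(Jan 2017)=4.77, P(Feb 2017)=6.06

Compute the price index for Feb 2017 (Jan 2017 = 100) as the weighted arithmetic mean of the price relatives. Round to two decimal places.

122.96

rubber: 17.6 × (3.84/2.89) = 17.6 × 1.328720 = 23.3855
timber: 12.1 × (499.67/372.56) = 12.1 × 1.341180 = 16.2283
plastic resin: 42.1 × (1.93/1.71) = 42.1 × 1.128655 = 47.5164
cement: 28.2 × (6.06/4.77) = 28.2 × 1.270440 = 35.8264
Index = Σ wᵢ·(p₁ᵢ/p₀ᵢ) = 23.3855 + 16.2283 + 47.5164 + 35.8264 = 122.9565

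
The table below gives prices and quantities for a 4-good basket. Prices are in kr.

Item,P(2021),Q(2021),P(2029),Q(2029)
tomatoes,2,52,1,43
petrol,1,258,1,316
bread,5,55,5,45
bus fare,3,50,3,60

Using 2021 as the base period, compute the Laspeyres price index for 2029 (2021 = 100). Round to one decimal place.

Laspeyres price index uses base-period quantities as weights.
ΣP(2029)·Q(2021) = 1×52 + 1×258 + 5×55 + 3×50 = 52 + 258 + 275 + 150 = 735
ΣP(2021)·Q(2021) = 2×52 + 1×258 + 5×55 + 3×50 = 104 + 258 + 275 + 150 = 787
Index = 735 / 787 × 100 = 93.3926

93.4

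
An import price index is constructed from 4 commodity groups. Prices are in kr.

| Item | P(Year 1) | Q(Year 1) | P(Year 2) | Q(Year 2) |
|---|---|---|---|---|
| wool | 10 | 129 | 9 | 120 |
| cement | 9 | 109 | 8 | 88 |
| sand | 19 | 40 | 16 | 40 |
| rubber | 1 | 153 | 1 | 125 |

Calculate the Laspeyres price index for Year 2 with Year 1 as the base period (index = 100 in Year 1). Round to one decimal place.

88.8

Laspeyres price index uses base-period quantities as weights.
ΣP(Year 2)·Q(Year 1) = 9×129 + 8×109 + 16×40 + 1×153 = 1161 + 872 + 640 + 153 = 2826
ΣP(Year 1)·Q(Year 1) = 10×129 + 9×109 + 19×40 + 1×153 = 1290 + 981 + 760 + 153 = 3184
Index = 2826 / 3184 × 100 = 88.7563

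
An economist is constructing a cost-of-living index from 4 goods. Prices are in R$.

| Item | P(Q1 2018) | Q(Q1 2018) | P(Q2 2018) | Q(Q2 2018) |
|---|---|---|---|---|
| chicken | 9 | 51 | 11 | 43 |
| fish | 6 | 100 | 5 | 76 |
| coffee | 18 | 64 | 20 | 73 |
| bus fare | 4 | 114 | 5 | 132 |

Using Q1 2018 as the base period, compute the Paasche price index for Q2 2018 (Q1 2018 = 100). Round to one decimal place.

Paasche price index uses current-period quantities as weights.
ΣP(Q2 2018)·Q(Q2 2018) = 11×43 + 5×76 + 20×73 + 5×132 = 473 + 380 + 1460 + 660 = 2973
ΣP(Q1 2018)·Q(Q2 2018) = 9×43 + 6×76 + 18×73 + 4×132 = 387 + 456 + 1314 + 528 = 2685
Index = 2973 / 2685 × 100 = 110.7263

110.7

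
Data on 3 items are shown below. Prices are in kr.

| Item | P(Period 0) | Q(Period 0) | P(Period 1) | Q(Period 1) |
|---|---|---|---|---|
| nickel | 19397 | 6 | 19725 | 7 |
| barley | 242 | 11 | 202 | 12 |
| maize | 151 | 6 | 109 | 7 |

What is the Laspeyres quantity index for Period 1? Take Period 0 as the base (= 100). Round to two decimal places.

Laspeyres quantity index uses base-period prices as weights.
ΣP(Period 0)·Q(Period 1) = 19397×7 + 242×12 + 151×7 = 135779 + 2904 + 1057 = 139740
ΣP(Period 0)·Q(Period 0) = 19397×6 + 242×11 + 151×6 = 116382 + 2662 + 906 = 119950
Index = 139740 / 119950 × 100 = 116.4985

116.50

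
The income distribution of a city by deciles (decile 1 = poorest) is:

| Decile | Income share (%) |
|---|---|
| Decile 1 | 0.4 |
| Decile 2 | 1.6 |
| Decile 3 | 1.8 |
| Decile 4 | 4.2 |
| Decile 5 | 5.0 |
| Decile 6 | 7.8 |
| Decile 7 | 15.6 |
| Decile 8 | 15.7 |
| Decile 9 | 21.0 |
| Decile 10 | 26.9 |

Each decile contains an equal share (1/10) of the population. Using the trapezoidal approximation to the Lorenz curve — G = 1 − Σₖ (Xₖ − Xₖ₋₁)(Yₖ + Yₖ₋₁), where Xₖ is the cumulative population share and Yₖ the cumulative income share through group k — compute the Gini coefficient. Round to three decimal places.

0.481

Cumulative income shares Yₖ: 0.0040, 0.0200, 0.0380, 0.0800, 0.1300, 0.2080, 0.3640, 0.5210, 0.7310, 1.0000
Σ (Xₖ−Xₖ₋₁)(Yₖ+Yₖ₋₁) = (1/10)(0.0040+0.0000) + (1/10)(0.0200+0.0040) + (1/10)(0.0380+0.0200) + (1/10)(0.0800+0.0380) + (1/10)(0.1300+0.0800) + (1/10)(0.2080+0.1300) + (1/10)(0.3640+0.2080) + (1/10)(0.5210+0.3640) + (1/10)(0.7310+0.5210) + (1/10)(1.0000+0.7310)
  = 0.0004 + 0.0024 + 0.0058 + 0.0118 + 0.0210 + 0.0338 + 0.0572 + 0.0885 + 0.1252 + 0.1731 = 0.5192
G = 1 − 0.5192 = 0.4808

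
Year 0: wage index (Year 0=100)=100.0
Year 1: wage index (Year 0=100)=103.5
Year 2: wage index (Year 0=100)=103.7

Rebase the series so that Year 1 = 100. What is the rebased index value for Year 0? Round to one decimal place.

Rebased(Year 0) = 100.0 / 103.5 × 100 = 96.6184

96.6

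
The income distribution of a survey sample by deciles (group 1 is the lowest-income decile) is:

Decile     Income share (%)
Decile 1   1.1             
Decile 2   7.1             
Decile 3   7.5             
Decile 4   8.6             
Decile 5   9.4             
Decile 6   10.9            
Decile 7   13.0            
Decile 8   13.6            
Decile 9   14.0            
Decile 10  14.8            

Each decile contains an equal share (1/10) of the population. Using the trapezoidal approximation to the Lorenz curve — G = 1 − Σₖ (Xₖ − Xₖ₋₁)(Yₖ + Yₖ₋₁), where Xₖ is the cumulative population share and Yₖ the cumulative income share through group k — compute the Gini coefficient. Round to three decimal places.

0.217

Cumulative income shares Yₖ: 0.0110, 0.0820, 0.1570, 0.2430, 0.3370, 0.4460, 0.5760, 0.7120, 0.8520, 1.0000
Σ (Xₖ−Xₖ₋₁)(Yₖ+Yₖ₋₁) = (1/10)(0.0110+0.0000) + (1/10)(0.0820+0.0110) + (1/10)(0.1570+0.0820) + (1/10)(0.2430+0.1570) + (1/10)(0.3370+0.2430) + (1/10)(0.4460+0.3370) + (1/10)(0.5760+0.4460) + (1/10)(0.7120+0.5760) + (1/10)(0.8520+0.7120) + (1/10)(1.0000+0.8520)
  = 0.0011 + 0.0093 + 0.0239 + 0.0400 + 0.0580 + 0.0783 + 0.1022 + 0.1288 + 0.1564 + 0.1852 = 0.7832
G = 1 − 0.7832 = 0.2168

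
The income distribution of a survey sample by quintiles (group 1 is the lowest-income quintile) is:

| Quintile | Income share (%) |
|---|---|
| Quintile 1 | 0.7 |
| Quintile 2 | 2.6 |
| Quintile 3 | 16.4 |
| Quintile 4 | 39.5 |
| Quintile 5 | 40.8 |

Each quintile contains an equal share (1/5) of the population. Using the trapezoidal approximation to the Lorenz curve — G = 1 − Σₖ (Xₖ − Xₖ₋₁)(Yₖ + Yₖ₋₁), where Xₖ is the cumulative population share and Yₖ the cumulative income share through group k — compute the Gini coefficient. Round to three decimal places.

0.468

Cumulative income shares Yₖ: 0.0070, 0.0330, 0.1970, 0.5920, 1.0000
Σ (Xₖ−Xₖ₋₁)(Yₖ+Yₖ₋₁) = (1/5)(0.0070+0.0000) + (1/5)(0.0330+0.0070) + (1/5)(0.1970+0.0330) + (1/5)(0.5920+0.1970) + (1/5)(1.0000+0.5920)
  = 0.0014 + 0.0080 + 0.0460 + 0.1578 + 0.3184 = 0.5316
G = 1 − 0.5316 = 0.4684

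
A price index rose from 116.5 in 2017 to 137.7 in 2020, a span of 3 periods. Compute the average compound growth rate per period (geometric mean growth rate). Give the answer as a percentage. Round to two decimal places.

5.73%

Growth factor = (137.7/116.5)^(1/3) = (1.181974)^(1/3) = 1.057311
Growth rate = 1.057311 − 1 = 0.057311 = 5.7311%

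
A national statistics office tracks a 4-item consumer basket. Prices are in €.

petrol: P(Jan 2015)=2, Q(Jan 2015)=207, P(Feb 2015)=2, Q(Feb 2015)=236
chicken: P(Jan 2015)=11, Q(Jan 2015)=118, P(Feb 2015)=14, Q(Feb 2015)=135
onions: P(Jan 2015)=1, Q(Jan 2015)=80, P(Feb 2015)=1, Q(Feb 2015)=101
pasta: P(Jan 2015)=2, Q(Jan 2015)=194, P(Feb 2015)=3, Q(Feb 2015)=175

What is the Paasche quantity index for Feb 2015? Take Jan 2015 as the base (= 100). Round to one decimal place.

Paasche quantity index uses current-period prices as weights.
ΣP(Feb 2015)·Q(Feb 2015) = 2×236 + 14×135 + 1×101 + 3×175 = 472 + 1890 + 101 + 525 = 2988
ΣP(Feb 2015)·Q(Jan 2015) = 2×207 + 14×118 + 1×80 + 3×194 = 414 + 1652 + 80 + 582 = 2728
Index = 2988 / 2728 × 100 = 109.5308

109.5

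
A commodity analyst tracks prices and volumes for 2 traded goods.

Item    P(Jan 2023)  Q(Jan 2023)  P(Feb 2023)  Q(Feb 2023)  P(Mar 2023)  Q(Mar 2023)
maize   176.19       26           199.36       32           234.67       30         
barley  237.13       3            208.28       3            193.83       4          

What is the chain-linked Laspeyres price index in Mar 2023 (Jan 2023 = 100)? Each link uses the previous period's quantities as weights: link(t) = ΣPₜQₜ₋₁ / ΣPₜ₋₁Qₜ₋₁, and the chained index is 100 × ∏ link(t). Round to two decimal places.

126.77

Link Jan 2023→Feb 2023:
ΣP(Feb 2023)Q(Jan 2023) = 199.36×26 + 208.28×3 = 5183.36 + 624.84 = 5808.2
ΣP(Jan 2023)Q(Jan 2023) = 176.19×26 + 237.13×3 = 4580.94 + 711.39 = 5292.33
link = 5808.2/5292.33 = 1.097475
Link Feb 2023→Mar 2023:
ΣP(Mar 2023)Q(Feb 2023) = 234.67×32 + 193.83×3 = 7509.44 + 581.49 = 8090.93
ΣP(Feb 2023)Q(Feb 2023) = 199.36×32 + 208.28×3 = 6379.52 + 624.84 = 7004.36
link = 8090.93/7004.36 = 1.155128
Chained index = 100 × 1.097475 × 1.155128 = 126.7724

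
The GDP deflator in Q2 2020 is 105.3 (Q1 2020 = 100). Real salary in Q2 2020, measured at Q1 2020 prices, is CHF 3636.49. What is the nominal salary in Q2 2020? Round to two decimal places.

Nominal = Real × (Index/100) = 3636.49 × (105.3/100)
        = 3636.49 × 1.053 = 3829.2240

3829.22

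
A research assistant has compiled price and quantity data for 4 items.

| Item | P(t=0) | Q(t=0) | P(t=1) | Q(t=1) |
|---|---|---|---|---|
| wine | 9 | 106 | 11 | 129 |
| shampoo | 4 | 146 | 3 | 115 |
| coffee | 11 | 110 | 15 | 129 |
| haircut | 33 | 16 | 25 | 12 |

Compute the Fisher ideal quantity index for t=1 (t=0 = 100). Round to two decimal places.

107.14

Laspeyres component (base-period weights):
ΣP(t=0)Q(t=1) = 9×129 + 4×115 + 11×129 + 33×12 = 1161 + 460 + 1419 + 396 = 3436
ΣP(t=0)Q(t=0) = 9×106 + 4×146 + 11×110 + 33×16 = 954 + 584 + 1210 + 528 = 3276
L = 3436 / 3276 × 100 = 104.8840
Paasche component (current-period weights):
ΣP(t=1)Q(t=1) = 11×129 + 3×115 + 15×129 + 25×12 = 1419 + 345 + 1935 + 300 = 3999
ΣP(t=1)Q(t=0) = 11×106 + 3×146 + 15×110 + 25×16 = 1166 + 438 + 1650 + 400 = 3654
P = 3999 / 3654 × 100 = 109.4417
Fisher = √(L × P) = √(104.8840 × 109.4417) = 107.1386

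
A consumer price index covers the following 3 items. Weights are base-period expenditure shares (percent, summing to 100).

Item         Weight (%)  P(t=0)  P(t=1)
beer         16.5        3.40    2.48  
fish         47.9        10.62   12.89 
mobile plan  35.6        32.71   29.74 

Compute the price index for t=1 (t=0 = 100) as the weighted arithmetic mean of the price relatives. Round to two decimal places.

beer: 16.5 × (2.48/3.40) = 16.5 × 0.729412 = 12.0353
fish: 47.9 × (12.89/10.62) = 47.9 × 1.213748 = 58.1385
mobile plan: 35.6 × (29.74/32.71) = 35.6 × 0.909202 = 32.3676
Index = Σ wᵢ·(p₁ᵢ/p₀ᵢ) = 12.0353 + 58.1385 + 32.3676 = 102.5414

102.54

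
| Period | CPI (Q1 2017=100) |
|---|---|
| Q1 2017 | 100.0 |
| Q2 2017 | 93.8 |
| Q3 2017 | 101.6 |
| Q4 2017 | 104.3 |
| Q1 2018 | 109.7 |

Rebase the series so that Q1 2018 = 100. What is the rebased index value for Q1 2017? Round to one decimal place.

91.2

Rebased(Q1 2017) = 100.0 / 109.7 × 100 = 91.1577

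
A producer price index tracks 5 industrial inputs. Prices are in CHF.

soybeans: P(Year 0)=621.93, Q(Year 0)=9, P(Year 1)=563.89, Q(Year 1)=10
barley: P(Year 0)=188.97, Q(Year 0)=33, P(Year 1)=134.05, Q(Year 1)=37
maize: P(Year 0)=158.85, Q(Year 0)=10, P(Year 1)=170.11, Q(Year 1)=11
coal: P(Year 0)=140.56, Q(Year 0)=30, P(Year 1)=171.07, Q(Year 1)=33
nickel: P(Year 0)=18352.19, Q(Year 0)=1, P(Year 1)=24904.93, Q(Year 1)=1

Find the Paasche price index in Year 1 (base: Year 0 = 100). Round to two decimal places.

Paasche price index uses current-period quantities as weights.
ΣP(Year 1)·Q(Year 1) = 563.89×10 + 134.05×37 + 170.11×11 + 171.07×33 + 24904.93×1 = 5638.9 + 4959.85 + 1871.21 + 5645.31 + 24904.93 = 43020.2
ΣP(Year 0)·Q(Year 1) = 621.93×10 + 188.97×37 + 158.85×11 + 140.56×33 + 18352.19×1 = 6219.3 + 6991.89 + 1747.35 + 4638.48 + 18352.19 = 37949.21
Index = 43020.2 / 37949.21 × 100 = 113.3626

113.36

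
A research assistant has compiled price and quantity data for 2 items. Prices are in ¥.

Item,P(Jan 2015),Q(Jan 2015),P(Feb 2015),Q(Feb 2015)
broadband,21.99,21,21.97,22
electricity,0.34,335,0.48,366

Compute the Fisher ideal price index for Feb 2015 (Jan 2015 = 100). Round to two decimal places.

108.21

Laspeyres component (base-period weights):
ΣP(Feb 2015)Q(Jan 2015) = 21.97×21 + 0.48×335 = 461.37 + 160.8 = 622.17
ΣP(Jan 2015)Q(Jan 2015) = 21.99×21 + 0.34×335 = 461.79 + 113.9 = 575.69
L = 622.17 / 575.69 × 100 = 108.0738
Paasche component (current-period weights):
ΣP(Feb 2015)Q(Feb 2015) = 21.97×22 + 0.48×366 = 483.34 + 175.68 = 659.02
ΣP(Jan 2015)Q(Feb 2015) = 21.99×22 + 0.34×366 = 483.78 + 124.44 = 608.22
P = 659.02 / 608.22 × 100 = 108.3522
Fisher = √(L × P) = √(108.0738 × 108.3522) = 108.2129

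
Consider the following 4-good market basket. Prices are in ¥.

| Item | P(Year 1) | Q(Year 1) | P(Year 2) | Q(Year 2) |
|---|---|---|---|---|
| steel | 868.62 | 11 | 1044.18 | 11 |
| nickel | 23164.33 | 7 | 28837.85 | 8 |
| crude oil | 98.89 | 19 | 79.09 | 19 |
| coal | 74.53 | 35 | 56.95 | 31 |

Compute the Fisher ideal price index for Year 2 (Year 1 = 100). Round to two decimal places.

Laspeyres component (base-period weights):
ΣP(Year 2)Q(Year 1) = 1044.18×11 + 28837.85×7 + 79.09×19 + 56.95×35 = 11485.98 + 201864.95 + 1502.71 + 1993.25 = 216846.89
ΣP(Year 1)Q(Year 1) = 868.62×11 + 23164.33×7 + 98.89×19 + 74.53×35 = 9554.82 + 162150.31 + 1878.91 + 2608.55 = 176192.59
L = 216846.89 / 176192.59 × 100 = 123.0738
Paasche component (current-period weights):
ΣP(Year 2)Q(Year 2) = 1044.18×11 + 28837.85×8 + 79.09×19 + 56.95×31 = 11485.98 + 230702.8 + 1502.71 + 1765.45 = 245456.94
ΣP(Year 1)Q(Year 2) = 868.62×11 + 23164.33×8 + 98.89×19 + 74.53×31 = 9554.82 + 185314.64 + 1878.91 + 2310.43 = 199058.8
P = 245456.94 / 199058.8 × 100 = 123.3088
Fisher = √(L × P) = √(123.0738 × 123.3088) = 123.1912

123.19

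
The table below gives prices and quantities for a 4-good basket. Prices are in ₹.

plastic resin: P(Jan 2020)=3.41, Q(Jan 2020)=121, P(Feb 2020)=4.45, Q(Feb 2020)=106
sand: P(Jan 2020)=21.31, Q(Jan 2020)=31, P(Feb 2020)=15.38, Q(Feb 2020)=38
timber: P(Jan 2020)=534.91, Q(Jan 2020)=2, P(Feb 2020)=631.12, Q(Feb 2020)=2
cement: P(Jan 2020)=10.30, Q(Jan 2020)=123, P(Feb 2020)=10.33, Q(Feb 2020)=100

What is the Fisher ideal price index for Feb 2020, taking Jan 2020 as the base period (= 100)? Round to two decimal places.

Laspeyres component (base-period weights):
ΣP(Feb 2020)Q(Jan 2020) = 4.45×121 + 15.38×31 + 631.12×2 + 10.33×123 = 538.45 + 476.78 + 1262.24 + 1270.59 = 3548.06
ΣP(Jan 2020)Q(Jan 2020) = 3.41×121 + 21.31×31 + 534.91×2 + 10.30×123 = 412.61 + 660.61 + 1069.82 + 1266.9 = 3409.94
L = 3548.06 / 3409.94 × 100 = 104.0505
Paasche component (current-period weights):
ΣP(Feb 2020)Q(Feb 2020) = 4.45×106 + 15.38×38 + 631.12×2 + 10.33×100 = 471.7 + 584.44 + 1262.24 + 1033 = 3351.38
ΣP(Jan 2020)Q(Feb 2020) = 3.41×106 + 21.31×38 + 534.91×2 + 10.30×100 = 361.46 + 809.78 + 1069.82 + 1030 = 3271.06
P = 3351.38 / 3271.06 × 100 = 102.4555
Fisher = √(L × P) = √(104.0505 × 102.4555) = 103.2499

103.25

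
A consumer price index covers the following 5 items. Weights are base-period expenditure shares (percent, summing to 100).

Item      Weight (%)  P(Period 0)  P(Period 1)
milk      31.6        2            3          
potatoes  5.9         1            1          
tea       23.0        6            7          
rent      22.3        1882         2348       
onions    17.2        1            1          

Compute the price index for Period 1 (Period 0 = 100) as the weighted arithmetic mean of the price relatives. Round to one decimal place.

milk: 31.6 × (3/2) = 31.6 × 1.500000 = 47.4000
potatoes: 5.9 × (1/1) = 5.9 × 1.000000 = 5.9000
tea: 23.0 × (7/6) = 23.0 × 1.166667 = 26.8333
rent: 22.3 × (2348/1882) = 22.3 × 1.247609 = 27.8217
onions: 17.2 × (1/1) = 17.2 × 1.000000 = 17.2000
Index = Σ wᵢ·(p₁ᵢ/p₀ᵢ) = 47.4000 + 5.9000 + 26.8333 + 27.8217 + 17.2000 = 125.1550

125.2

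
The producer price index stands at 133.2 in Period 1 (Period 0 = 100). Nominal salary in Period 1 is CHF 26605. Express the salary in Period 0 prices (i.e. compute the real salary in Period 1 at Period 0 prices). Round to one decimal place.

Real = Nominal ÷ (Index/100) = 26605 ÷ (133.2/100)
     = 26605 ÷ 1.332 = 19973.7237

19973.7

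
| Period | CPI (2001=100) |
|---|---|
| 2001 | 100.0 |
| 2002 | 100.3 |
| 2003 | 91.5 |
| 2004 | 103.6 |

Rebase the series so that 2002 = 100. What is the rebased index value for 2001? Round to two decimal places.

99.70

Rebased(2001) = 100.0 / 100.3 × 100 = 99.7009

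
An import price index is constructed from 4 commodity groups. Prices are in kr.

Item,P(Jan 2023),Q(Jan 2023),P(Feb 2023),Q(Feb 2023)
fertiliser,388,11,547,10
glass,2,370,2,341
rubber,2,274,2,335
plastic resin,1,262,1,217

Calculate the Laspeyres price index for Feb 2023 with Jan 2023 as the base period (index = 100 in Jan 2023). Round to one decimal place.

130.1

Laspeyres price index uses base-period quantities as weights.
ΣP(Feb 2023)·Q(Jan 2023) = 547×11 + 2×370 + 2×274 + 1×262 = 6017 + 740 + 548 + 262 = 7567
ΣP(Jan 2023)·Q(Jan 2023) = 388×11 + 2×370 + 2×274 + 1×262 = 4268 + 740 + 548 + 262 = 5818
Index = 7567 / 5818 × 100 = 130.0619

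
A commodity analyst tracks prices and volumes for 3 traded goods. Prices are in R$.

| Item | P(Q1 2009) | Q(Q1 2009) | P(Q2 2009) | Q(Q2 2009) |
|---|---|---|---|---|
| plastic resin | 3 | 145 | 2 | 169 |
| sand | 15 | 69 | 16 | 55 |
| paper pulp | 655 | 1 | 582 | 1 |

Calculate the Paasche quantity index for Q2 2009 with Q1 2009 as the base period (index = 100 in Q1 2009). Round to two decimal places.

91.09

Paasche quantity index uses current-period prices as weights.
ΣP(Q2 2009)·Q(Q2 2009) = 2×169 + 16×55 + 582×1 = 338 + 880 + 582 = 1800
ΣP(Q2 2009)·Q(Q1 2009) = 2×145 + 16×69 + 582×1 = 290 + 1104 + 582 = 1976
Index = 1800 / 1976 × 100 = 91.0931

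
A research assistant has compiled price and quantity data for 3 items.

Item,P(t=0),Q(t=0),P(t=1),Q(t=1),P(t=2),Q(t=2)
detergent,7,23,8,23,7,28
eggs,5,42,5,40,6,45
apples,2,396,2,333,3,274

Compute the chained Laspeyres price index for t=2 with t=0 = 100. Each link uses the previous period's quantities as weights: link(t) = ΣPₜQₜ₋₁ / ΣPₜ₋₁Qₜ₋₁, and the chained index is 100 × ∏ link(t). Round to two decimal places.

Link t=0→t=1:
ΣP(t=1)Q(t=0) = 8×23 + 5×42 + 2×396 = 184 + 210 + 792 = 1186
ΣP(t=0)Q(t=0) = 7×23 + 5×42 + 2×396 = 161 + 210 + 792 = 1163
link = 1186/1163 = 1.019776
Link t=1→t=2:
ΣP(t=2)Q(t=1) = 7×23 + 6×40 + 3×333 = 161 + 240 + 999 = 1400
ΣP(t=1)Q(t=1) = 8×23 + 5×40 + 2×333 = 184 + 200 + 666 = 1050
link = 1400/1050 = 1.333333
Chained index = 100 × 1.019776 × 1.333333 = 135.9702

135.97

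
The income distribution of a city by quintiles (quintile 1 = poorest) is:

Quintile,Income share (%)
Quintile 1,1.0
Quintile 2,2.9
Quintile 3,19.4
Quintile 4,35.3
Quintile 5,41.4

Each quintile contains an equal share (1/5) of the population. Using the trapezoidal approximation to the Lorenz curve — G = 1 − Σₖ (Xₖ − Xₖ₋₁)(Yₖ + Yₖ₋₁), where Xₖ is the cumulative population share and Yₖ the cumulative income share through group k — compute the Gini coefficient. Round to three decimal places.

0.453

Cumulative income shares Yₖ: 0.0100, 0.0390, 0.2330, 0.5860, 1.0000
Σ (Xₖ−Xₖ₋₁)(Yₖ+Yₖ₋₁) = (1/5)(0.0100+0.0000) + (1/5)(0.0390+0.0100) + (1/5)(0.2330+0.0390) + (1/5)(0.5860+0.2330) + (1/5)(1.0000+0.5860)
  = 0.0020 + 0.0098 + 0.0544 + 0.1638 + 0.3172 = 0.5472
G = 1 − 0.5472 = 0.4528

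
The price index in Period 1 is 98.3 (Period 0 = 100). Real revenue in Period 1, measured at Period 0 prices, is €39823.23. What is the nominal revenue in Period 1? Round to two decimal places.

39146.24

Nominal = Real × (Index/100) = 39823.23 × (98.3/100)
        = 39823.23 × 0.983 = 39146.2351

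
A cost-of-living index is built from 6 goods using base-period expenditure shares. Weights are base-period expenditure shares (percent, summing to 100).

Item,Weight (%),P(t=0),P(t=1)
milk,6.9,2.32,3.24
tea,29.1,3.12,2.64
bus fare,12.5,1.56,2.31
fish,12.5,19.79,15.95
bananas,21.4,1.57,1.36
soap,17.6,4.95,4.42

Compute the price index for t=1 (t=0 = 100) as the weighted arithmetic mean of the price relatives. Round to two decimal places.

97.10

milk: 6.9 × (3.24/2.32) = 6.9 × 1.396552 = 9.6362
tea: 29.1 × (2.64/3.12) = 29.1 × 0.846154 = 24.6231
bus fare: 12.5 × (2.31/1.56) = 12.5 × 1.480769 = 18.5096
fish: 12.5 × (15.95/19.79) = 12.5 × 0.805963 = 10.0745
bananas: 21.4 × (1.36/1.57) = 21.4 × 0.866242 = 18.5376
soap: 17.6 × (4.42/4.95) = 17.6 × 0.892929 = 15.7156
Index = Σ wᵢ·(p₁ᵢ/p₀ᵢ) = 9.6362 + 24.6231 + 18.5096 + 10.0745 + 18.5376 + 15.7156 = 97.0966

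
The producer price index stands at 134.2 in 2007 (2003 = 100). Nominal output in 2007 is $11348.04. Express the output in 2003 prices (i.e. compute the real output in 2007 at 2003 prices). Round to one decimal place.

Real = Nominal ÷ (Index/100) = 11348.04 ÷ (134.2/100)
     = 11348.04 ÷ 1.342 = 8456.0656

8456.1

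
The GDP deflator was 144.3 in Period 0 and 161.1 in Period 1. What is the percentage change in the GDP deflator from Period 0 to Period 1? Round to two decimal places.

Change = (161.1 − 144.3) / 144.3 × 100
       = 16.8 / 144.3 × 100 = 11.6424%

11.64%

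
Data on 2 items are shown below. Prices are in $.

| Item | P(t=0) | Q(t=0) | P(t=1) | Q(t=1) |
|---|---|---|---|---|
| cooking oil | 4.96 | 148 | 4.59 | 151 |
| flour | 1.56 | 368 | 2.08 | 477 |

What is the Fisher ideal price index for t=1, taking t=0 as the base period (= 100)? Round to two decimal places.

Laspeyres component (base-period weights):
ΣP(t=1)Q(t=0) = 4.59×148 + 2.08×368 = 679.32 + 765.44 = 1444.76
ΣP(t=0)Q(t=0) = 4.96×148 + 1.56×368 = 734.08 + 574.08 = 1308.16
L = 1444.76 / 1308.16 × 100 = 110.4421
Paasche component (current-period weights):
ΣP(t=1)Q(t=1) = 4.59×151 + 2.08×477 = 693.09 + 992.16 = 1685.25
ΣP(t=0)Q(t=1) = 4.96×151 + 1.56×477 = 748.96 + 744.12 = 1493.08
P = 1685.25 / 1493.08 × 100 = 112.8707
Fisher = √(L × P) = √(110.4421 × 112.8707) = 111.6498

111.65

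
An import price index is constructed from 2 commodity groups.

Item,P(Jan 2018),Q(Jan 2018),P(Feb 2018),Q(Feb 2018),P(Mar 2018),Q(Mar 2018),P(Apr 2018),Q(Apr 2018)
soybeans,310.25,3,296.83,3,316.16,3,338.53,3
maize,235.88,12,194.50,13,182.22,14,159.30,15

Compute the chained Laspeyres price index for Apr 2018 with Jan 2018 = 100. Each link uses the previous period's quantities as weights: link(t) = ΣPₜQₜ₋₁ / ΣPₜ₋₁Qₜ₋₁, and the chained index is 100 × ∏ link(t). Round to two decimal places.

Link Jan 2018→Feb 2018:
ΣP(Feb 2018)Q(Jan 2018) = 296.83×3 + 194.50×12 = 890.49 + 2334 = 3224.49
ΣP(Jan 2018)Q(Jan 2018) = 310.25×3 + 235.88×12 = 930.75 + 2830.56 = 3761.31
link = 3224.49/3761.31 = 0.857278
Link Feb 2018→Mar 2018:
ΣP(Mar 2018)Q(Feb 2018) = 316.16×3 + 182.22×13 = 948.48 + 2368.86 = 3317.34
ΣP(Feb 2018)Q(Feb 2018) = 296.83×3 + 194.50×13 = 890.49 + 2528.5 = 3418.99
link = 3317.34/3418.99 = 0.970269
Link Mar 2018→Apr 2018:
ΣP(Apr 2018)Q(Mar 2018) = 338.53×3 + 159.30×14 = 1015.59 + 2230.2 = 3245.79
ΣP(Mar 2018)Q(Mar 2018) = 316.16×3 + 182.22×14 = 948.48 + 2551.08 = 3499.56
link = 3245.79/3499.56 = 0.927485
Chained index = 100 × 0.857278 × 0.970269 × 0.927485 = 77.1474

77.15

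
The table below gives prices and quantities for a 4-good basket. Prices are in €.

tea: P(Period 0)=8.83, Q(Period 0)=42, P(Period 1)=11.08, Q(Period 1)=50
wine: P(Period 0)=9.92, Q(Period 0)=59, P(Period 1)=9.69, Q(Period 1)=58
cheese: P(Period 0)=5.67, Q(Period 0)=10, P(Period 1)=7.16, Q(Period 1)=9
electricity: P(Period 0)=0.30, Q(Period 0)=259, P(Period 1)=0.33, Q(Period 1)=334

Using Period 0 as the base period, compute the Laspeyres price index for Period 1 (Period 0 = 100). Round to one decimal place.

109.5

Laspeyres price index uses base-period quantities as weights.
ΣP(Period 1)·Q(Period 0) = 11.08×42 + 9.69×59 + 7.16×10 + 0.33×259 = 465.36 + 571.71 + 71.6 + 85.47 = 1194.14
ΣP(Period 0)·Q(Period 0) = 8.83×42 + 9.92×59 + 5.67×10 + 0.30×259 = 370.86 + 585.28 + 56.7 + 77.7 = 1090.54
Index = 1194.14 / 1090.54 × 100 = 109.4999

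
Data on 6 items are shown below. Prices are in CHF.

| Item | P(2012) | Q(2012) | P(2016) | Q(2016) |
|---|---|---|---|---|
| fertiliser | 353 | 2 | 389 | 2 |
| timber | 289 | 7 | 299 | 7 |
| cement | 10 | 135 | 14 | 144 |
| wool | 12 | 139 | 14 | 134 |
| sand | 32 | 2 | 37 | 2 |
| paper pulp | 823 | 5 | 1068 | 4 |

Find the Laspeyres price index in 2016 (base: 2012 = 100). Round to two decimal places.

Laspeyres price index uses base-period quantities as weights.
ΣP(2016)·Q(2012) = 389×2 + 299×7 + 14×135 + 14×139 + 37×2 + 1068×5 = 778 + 2093 + 1890 + 1946 + 74 + 5340 = 12121
ΣP(2012)·Q(2012) = 353×2 + 289×7 + 10×135 + 12×139 + 32×2 + 823×5 = 706 + 2023 + 1350 + 1668 + 64 + 4115 = 9926
Index = 12121 / 9926 × 100 = 122.1136

122.11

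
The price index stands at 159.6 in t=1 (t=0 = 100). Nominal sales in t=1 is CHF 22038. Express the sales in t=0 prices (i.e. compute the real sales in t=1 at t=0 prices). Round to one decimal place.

Real = Nominal ÷ (Index/100) = 22038 ÷ (159.6/100)
     = 22038 ÷ 1.596 = 13808.2707

13808.3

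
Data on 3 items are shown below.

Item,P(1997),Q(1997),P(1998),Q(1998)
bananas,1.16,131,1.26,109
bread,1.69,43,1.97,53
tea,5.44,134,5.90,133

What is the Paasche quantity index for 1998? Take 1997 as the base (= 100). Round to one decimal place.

Paasche quantity index uses current-period prices as weights.
ΣP(1998)·Q(1998) = 1.26×109 + 1.97×53 + 5.90×133 = 137.34 + 104.41 + 784.7 = 1026.45
ΣP(1998)·Q(1997) = 1.26×131 + 1.97×43 + 5.90×134 = 165.06 + 84.71 + 790.6 = 1040.37
Index = 1026.45 / 1040.37 × 100 = 98.6620

98.7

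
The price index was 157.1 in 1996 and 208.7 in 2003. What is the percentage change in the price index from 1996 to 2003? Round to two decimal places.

Change = (208.7 − 157.1) / 157.1 × 100
       = 51.6 / 157.1 × 100 = 32.8453%

32.85%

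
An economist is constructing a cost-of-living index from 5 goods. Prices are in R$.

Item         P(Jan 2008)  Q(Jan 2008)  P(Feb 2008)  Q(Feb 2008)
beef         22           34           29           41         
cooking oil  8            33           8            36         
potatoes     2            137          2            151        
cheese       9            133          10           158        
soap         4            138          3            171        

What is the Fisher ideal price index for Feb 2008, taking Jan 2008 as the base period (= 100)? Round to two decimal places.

107.65

Laspeyres component (base-period weights):
ΣP(Feb 2008)Q(Jan 2008) = 29×34 + 8×33 + 2×137 + 10×133 + 3×138 = 986 + 264 + 274 + 1330 + 414 = 3268
ΣP(Jan 2008)Q(Jan 2008) = 22×34 + 8×33 + 2×137 + 9×133 + 4×138 = 748 + 264 + 274 + 1197 + 552 = 3035
L = 3268 / 3035 × 100 = 107.6771
Paasche component (current-period weights):
ΣP(Feb 2008)Q(Feb 2008) = 29×41 + 8×36 + 2×151 + 10×158 + 3×171 = 1189 + 288 + 302 + 1580 + 513 = 3872
ΣP(Jan 2008)Q(Feb 2008) = 22×41 + 8×36 + 2×151 + 9×158 + 4×171 = 902 + 288 + 302 + 1422 + 684 = 3598
P = 3872 / 3598 × 100 = 107.6153
Fisher = √(L × P) = √(107.6771 × 107.6153) = 107.6462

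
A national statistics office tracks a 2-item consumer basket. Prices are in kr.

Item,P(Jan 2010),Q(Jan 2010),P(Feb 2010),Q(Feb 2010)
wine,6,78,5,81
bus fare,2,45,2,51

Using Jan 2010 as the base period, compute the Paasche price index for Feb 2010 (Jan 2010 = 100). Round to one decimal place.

86.2

Paasche price index uses current-period quantities as weights.
ΣP(Feb 2010)·Q(Feb 2010) = 5×81 + 2×51 = 405 + 102 = 507
ΣP(Jan 2010)·Q(Feb 2010) = 6×81 + 2×51 = 486 + 102 = 588
Index = 507 / 588 × 100 = 86.2245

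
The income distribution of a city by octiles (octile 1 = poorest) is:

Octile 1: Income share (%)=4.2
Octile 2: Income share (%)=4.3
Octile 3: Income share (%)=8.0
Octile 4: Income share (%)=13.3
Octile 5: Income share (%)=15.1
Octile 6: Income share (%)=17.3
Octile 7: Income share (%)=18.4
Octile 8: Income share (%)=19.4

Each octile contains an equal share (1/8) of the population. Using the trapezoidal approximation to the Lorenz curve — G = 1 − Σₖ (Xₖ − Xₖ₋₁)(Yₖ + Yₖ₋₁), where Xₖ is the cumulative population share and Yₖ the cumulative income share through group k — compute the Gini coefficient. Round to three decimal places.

0.258

Cumulative income shares Yₖ: 0.0420, 0.0850, 0.1650, 0.2980, 0.4490, 0.6220, 0.8060, 1.0000
Σ (Xₖ−Xₖ₋₁)(Yₖ+Yₖ₋₁) = (1/8)(0.0420+0.0000) + (1/8)(0.0850+0.0420) + (1/8)(0.1650+0.0850) + (1/8)(0.2980+0.1650) + (1/8)(0.4490+0.2980) + (1/8)(0.6220+0.4490) + (1/8)(0.8060+0.6220) + (1/8)(1.0000+0.8060)
  = 0.0053 + 0.0159 + 0.0312 + 0.0579 + 0.0934 + 0.1339 + 0.1785 + 0.2258 = 0.7418
G = 1 − 0.7418 = 0.2582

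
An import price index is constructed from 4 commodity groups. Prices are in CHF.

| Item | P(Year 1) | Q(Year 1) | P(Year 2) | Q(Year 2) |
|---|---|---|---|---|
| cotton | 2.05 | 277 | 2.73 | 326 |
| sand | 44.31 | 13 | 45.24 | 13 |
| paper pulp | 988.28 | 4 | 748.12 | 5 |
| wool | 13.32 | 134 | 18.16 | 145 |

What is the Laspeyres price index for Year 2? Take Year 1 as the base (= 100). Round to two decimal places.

Laspeyres price index uses base-period quantities as weights.
ΣP(Year 2)·Q(Year 1) = 2.73×277 + 45.24×13 + 748.12×4 + 18.16×134 = 756.21 + 588.12 + 2992.48 + 2433.44 = 6770.25
ΣP(Year 1)·Q(Year 1) = 2.05×277 + 44.31×13 + 988.28×4 + 13.32×134 = 567.85 + 576.03 + 3953.12 + 1784.88 = 6881.88
Index = 6770.25 / 6881.88 × 100 = 98.3779

98.38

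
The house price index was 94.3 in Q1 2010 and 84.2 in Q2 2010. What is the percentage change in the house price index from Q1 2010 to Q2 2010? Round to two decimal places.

-10.71%

Change = (84.2 − 94.3) / 94.3 × 100
       = -10.1 / 94.3 × 100 = -10.7105%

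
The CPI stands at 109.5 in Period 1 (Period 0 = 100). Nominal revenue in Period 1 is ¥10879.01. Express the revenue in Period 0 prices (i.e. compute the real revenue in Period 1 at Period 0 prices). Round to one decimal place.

Real = Nominal ÷ (Index/100) = 10879.01 ÷ (109.5/100)
     = 10879.01 ÷ 1.095 = 9935.1689

9935.2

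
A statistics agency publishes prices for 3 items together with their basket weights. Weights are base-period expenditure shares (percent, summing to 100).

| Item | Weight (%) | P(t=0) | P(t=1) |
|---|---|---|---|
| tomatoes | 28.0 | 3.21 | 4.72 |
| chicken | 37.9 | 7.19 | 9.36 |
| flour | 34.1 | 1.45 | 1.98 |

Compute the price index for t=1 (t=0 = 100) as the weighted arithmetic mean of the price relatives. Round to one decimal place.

tomatoes: 28.0 × (4.72/3.21) = 28.0 × 1.470405 = 41.1713
chicken: 37.9 × (9.36/7.19) = 37.9 × 1.301808 = 49.3385
flour: 34.1 × (1.98/1.45) = 34.1 × 1.365517 = 46.5641
Index = Σ wᵢ·(p₁ᵢ/p₀ᵢ) = 41.1713 + 49.3385 + 46.5641 = 137.0740

137.1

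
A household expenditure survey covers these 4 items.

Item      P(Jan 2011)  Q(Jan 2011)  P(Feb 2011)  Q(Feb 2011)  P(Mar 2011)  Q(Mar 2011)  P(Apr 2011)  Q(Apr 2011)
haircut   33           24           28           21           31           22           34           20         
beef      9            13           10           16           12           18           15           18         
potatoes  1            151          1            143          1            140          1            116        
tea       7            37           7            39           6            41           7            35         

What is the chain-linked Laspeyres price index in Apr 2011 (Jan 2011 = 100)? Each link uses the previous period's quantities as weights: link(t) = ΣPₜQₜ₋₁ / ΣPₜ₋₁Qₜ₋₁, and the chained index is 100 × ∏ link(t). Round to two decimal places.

Link Jan 2011→Feb 2011:
ΣP(Feb 2011)Q(Jan 2011) = 28×24 + 10×13 + 1×151 + 7×37 = 672 + 130 + 151 + 259 = 1212
ΣP(Jan 2011)Q(Jan 2011) = 33×24 + 9×13 + 1×151 + 7×37 = 792 + 117 + 151 + 259 = 1319
link = 1212/1319 = 0.918878
Link Feb 2011→Mar 2011:
ΣP(Mar 2011)Q(Feb 2011) = 31×21 + 12×16 + 1×143 + 6×39 = 651 + 192 + 143 + 234 = 1220
ΣP(Feb 2011)Q(Feb 2011) = 28×21 + 10×16 + 1×143 + 7×39 = 588 + 160 + 143 + 273 = 1164
link = 1220/1164 = 1.048110
Link Mar 2011→Apr 2011:
ΣP(Apr 2011)Q(Mar 2011) = 34×22 + 15×18 + 1×140 + 7×41 = 748 + 270 + 140 + 287 = 1445
ΣP(Mar 2011)Q(Mar 2011) = 31×22 + 12×18 + 1×140 + 6×41 = 682 + 216 + 140 + 246 = 1284
link = 1445/1284 = 1.125389
Chained index = 100 × 0.918878 × 1.048110 × 1.125389 = 108.3846

108.38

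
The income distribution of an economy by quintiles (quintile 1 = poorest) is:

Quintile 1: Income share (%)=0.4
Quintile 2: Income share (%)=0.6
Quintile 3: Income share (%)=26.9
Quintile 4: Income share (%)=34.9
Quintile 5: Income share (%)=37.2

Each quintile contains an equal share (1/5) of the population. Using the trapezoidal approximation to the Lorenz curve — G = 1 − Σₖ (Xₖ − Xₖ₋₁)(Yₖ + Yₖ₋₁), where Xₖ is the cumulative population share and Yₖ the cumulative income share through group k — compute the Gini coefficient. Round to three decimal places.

Cumulative income shares Yₖ: 0.0040, 0.0100, 0.2790, 0.6280, 1.0000
Σ (Xₖ−Xₖ₋₁)(Yₖ+Yₖ₋₁) = (1/5)(0.0040+0.0000) + (1/5)(0.0100+0.0040) + (1/5)(0.2790+0.0100) + (1/5)(0.6280+0.2790) + (1/5)(1.0000+0.6280)
  = 0.0008 + 0.0028 + 0.0578 + 0.1814 + 0.3256 = 0.5684
G = 1 − 0.5684 = 0.4316

0.432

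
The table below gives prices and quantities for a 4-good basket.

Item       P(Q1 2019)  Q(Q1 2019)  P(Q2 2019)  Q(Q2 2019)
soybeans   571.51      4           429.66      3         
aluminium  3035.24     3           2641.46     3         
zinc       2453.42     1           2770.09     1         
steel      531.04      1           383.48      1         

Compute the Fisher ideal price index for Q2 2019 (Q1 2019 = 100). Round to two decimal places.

Laspeyres component (base-period weights):
ΣP(Q2 2019)Q(Q1 2019) = 429.66×4 + 2641.46×3 + 2770.09×1 + 383.48×1 = 1718.64 + 7924.38 + 2770.09 + 383.48 = 12796.59
ΣP(Q1 2019)Q(Q1 2019) = 571.51×4 + 3035.24×3 + 2453.42×1 + 531.04×1 = 2286.04 + 9105.72 + 2453.42 + 531.04 = 14376.22
L = 12796.59 / 14376.22 × 100 = 89.0122
Paasche component (current-period weights):
ΣP(Q2 2019)Q(Q2 2019) = 429.66×3 + 2641.46×3 + 2770.09×1 + 383.48×1 = 1288.98 + 7924.38 + 2770.09 + 383.48 = 12366.93
ΣP(Q1 2019)Q(Q2 2019) = 571.51×3 + 3035.24×3 + 2453.42×1 + 531.04×1 = 1714.53 + 9105.72 + 2453.42 + 531.04 = 13804.71
P = 12366.93 / 13804.71 × 100 = 89.5849
Fisher = √(L × P) = √(89.0122 × 89.5849) = 89.2981

89.30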